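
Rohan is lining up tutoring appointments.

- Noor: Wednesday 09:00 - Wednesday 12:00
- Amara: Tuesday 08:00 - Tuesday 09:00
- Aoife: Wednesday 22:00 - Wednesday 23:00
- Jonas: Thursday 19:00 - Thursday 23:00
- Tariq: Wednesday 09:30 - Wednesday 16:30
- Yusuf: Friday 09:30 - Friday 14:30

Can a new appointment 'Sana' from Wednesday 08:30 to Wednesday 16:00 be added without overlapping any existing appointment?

Amara: ends Tuesday 09:00 at or before Sana starts Wednesday 08:30 → clear.
Noor: starts Wednesday 09:00 before Sana ends Wednesday 16:00, and ends Wednesday 12:00 after Sana starts Wednesday 08:30 → overlap.
Tariq: starts Wednesday 09:30 before Sana ends Wednesday 16:00, and ends Wednesday 16:30 after Sana starts Wednesday 08:30 → overlap.
Aoife: starts Wednesday 22:00 at or after Sana ends Wednesday 16:00 → clear.
Jonas: starts Thursday 19:00 at or after Sana ends Wednesday 16:00 → clear.
Yusuf: starts Friday 09:30 at or after Sana ends Wednesday 16:00 → clear.
Sana overlaps Noor, Tariq.

No — it overlaps Noor, Tariq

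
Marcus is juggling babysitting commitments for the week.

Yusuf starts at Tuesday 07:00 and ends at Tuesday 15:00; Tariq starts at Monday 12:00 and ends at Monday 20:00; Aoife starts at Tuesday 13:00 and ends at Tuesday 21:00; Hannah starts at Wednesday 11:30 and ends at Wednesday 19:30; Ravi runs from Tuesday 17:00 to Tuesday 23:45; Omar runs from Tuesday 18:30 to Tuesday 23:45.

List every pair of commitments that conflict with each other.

Sorted by start: Tariq, Yusuf, Aoife, Ravi, Omar, Hannah.
Yusuf starts after Tariq ends; Tariq is clear from here.
Aoife starts before Yusuf ends → Yusuf and Aoife overlap.
Ravi starts after Yusuf ends; Yusuf is clear from here.
Ravi starts before Aoife ends → Aoife and Ravi overlap.
Omar starts before Aoife ends → Aoife and Omar overlap.
Hannah starts after Aoife ends.
Omar starts before Ravi ends → Ravi and Omar overlap.
Hannah starts after Ravi ends.
Hannah starts after Omar ends.

Aoife & Omar, Aoife & Ravi, Aoife & Yusuf, Omar & Ravi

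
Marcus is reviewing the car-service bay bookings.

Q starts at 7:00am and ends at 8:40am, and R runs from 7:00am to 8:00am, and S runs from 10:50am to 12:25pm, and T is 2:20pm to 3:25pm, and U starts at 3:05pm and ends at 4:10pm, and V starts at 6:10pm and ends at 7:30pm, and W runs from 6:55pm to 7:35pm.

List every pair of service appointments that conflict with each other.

Two intervals overlap when each starts before the other ends.
Sorted by start: Q, R, S, T, U, V, W.
R starts before Q ends → Q and R overlap.
S starts after Q ends; Q is clear from here.
S starts after R ends; R is clear from here.
T starts after S ends; S is clear from here.
U starts before T ends → T and U overlap.
V starts after T ends; T is clear from here.
V starts after U ends; U is clear from here.
W starts before V ends → V and W overlap.

Q & R, T & U, V & W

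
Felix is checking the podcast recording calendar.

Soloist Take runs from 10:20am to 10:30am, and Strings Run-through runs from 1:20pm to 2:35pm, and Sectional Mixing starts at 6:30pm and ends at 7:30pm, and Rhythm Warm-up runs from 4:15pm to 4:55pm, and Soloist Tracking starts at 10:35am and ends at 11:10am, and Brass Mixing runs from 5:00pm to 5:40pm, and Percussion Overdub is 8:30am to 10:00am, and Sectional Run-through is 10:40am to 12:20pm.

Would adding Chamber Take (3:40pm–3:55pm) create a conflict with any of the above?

Percussion Overdub: ends 10:00am at or before Chamber Take starts 3:40pm → clear.
Soloist Take: ends 10:30am at or before Chamber Take starts 3:40pm → clear.
Soloist Tracking: ends 11:10am at or before Chamber Take starts 3:40pm → clear.
Sectional Run-through: ends 12:20pm at or before Chamber Take starts 3:40pm → clear.
Strings Run-through: ends 2:35pm at or before Chamber Take starts 3:40pm → clear.
Rhythm Warm-up: starts 4:15pm at or after Chamber Take ends 3:55pm → clear.
Brass Mixing: starts 5:00pm at or after Chamber Take ends 3:55pm → clear.
Sectional Mixing: starts 6:30pm at or after Chamber Take ends 3:55pm → clear.

No — it doesn't clash with anything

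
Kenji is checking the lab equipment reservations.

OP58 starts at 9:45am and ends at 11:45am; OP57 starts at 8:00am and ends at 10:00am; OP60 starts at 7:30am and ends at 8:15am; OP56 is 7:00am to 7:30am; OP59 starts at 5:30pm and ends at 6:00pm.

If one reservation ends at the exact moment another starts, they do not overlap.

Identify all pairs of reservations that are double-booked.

Sorted by start: OP56, OP60, OP57, OP58, OP59.
OP60 starts exactly when OP56 ends (back-to-back, no overlap); OP56 is clear from here.
OP57 starts before OP60 ends → OP60 and OP57 overlap.
OP58 starts after OP60 ends; OP60 is clear from here.
OP58 starts before OP57 ends → OP57 and OP58 overlap.
OP59 starts after OP57 ends.
OP59 starts after OP58 ends.

OP57 & OP58, OP57 & OP60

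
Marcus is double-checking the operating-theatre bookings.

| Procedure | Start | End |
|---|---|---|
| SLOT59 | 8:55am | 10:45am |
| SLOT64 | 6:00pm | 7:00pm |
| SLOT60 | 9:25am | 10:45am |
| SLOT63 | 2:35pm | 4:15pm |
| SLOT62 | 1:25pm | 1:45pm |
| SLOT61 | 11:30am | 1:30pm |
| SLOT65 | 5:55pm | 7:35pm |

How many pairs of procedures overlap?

Sorted by start: SLOT59, SLOT60, SLOT61, SLOT62, SLOT63, SLOT65, SLOT64.
SLOT60 starts before SLOT59 ends → SLOT59 and SLOT60 overlap.
SLOT61 starts after SLOT59 ends; SLOT59 is clear from here.
SLOT61 starts after SLOT60 ends; SLOT60 is clear from here.
SLOT62 starts before SLOT61 ends → SLOT61 and SLOT62 overlap.
SLOT63 starts after SLOT61 ends; SLOT61 is clear from here.
SLOT63 starts after SLOT62 ends; SLOT62 is clear from here.
SLOT65 starts after SLOT63 ends; SLOT63 is clear from here.
SLOT64 starts before SLOT65 ends → SLOT65 and SLOT64 overlap.
Overlapping pairs: SLOT59 & SLOT60, SLOT61 & SLOT62, SLOT64 & SLOT65 — 3 in total.

3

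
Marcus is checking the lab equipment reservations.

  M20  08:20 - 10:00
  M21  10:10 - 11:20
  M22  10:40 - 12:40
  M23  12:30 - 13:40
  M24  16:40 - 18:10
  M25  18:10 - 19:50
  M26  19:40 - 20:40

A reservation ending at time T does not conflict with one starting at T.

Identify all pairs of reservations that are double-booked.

Sorted by start: M20, M21, M22, M23, M24, M25, M26.
M21 starts after M20 ends, so M20 has no further overlaps.
M22 starts before M21 ends → M21 and M22 overlap.
M23 starts after M21 ends, so M21 has no further overlaps.
M23 starts before M22 ends → M22 and M23 overlap.
M24 starts after M22 ends, so M22 has no further overlaps.
M24 starts after M23 ends, so M23 has no further overlaps.
M25 starts exactly when M24 ends (back-to-back, no overlap), so M24 has no further overlaps.
M26 starts before M25 ends → M25 and M26 overlap.

M21 & M22, M22 & M23, M25 & M26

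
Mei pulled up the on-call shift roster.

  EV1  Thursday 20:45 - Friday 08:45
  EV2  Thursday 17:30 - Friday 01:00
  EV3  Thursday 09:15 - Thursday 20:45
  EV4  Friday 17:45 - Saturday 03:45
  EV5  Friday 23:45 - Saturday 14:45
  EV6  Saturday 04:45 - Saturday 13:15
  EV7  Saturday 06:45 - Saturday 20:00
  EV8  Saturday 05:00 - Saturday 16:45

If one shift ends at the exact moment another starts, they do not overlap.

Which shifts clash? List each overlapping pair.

EV1 & EV2, EV2 & EV3, EV4 & EV5, EV5 & EV6, EV5 & EV7, EV5 & EV8, EV6 & EV7, EV6 & EV8, EV7 & EV8

Sorted by start: EV3, EV2, EV1, EV4, EV5, EV6, EV8, EV7.
EV2 starts before EV3 ends → EV3 and EV2 overlap.
EV1 starts exactly when EV3 ends (back-to-back, no overlap); EV3 is clear from here.
EV1 starts before EV2 ends → EV2 and EV1 overlap.
EV4 starts after EV2 ends; EV2 is clear from here.
EV4 starts after EV1 ends; EV1 is clear from here.
EV5 starts before EV4 ends → EV4 and EV5 overlap.
EV6 starts after EV4 ends; EV4 is clear from here.
EV6 starts before EV5 ends → EV5 and EV6 overlap.
EV8 starts before EV5 ends → EV5 and EV8 overlap.
EV7 starts before EV5 ends → EV5 and EV7 overlap.
EV8 starts before EV6 ends → EV6 and EV8 overlap.
EV7 starts before EV6 ends → EV6 and EV7 overlap.
EV7 starts before EV8 ends → EV8 and EV7 overlap.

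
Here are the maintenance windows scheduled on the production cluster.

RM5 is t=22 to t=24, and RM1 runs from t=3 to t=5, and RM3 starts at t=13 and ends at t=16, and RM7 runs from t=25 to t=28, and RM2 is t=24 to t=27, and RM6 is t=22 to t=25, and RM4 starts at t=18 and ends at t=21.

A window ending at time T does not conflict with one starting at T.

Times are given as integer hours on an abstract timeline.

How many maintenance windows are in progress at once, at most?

Walk through starts and ends in time order (an end at T is processed before a start at T):
t=3 start RM1 → 1
t=5 end RM1 → 0
t=13 start RM3 → 1
t=16 end RM3 → 0
t=18 start RM4 → 1
t=21 end RM4 → 0
t=22 start RM5 → 1
t=22 start RM6 → 2
t=24 end RM5 → 1
t=24 start RM2 → 2
t=25 end RM6 → 1
t=25 start RM7 → 2
t=27 end RM2 → 1
t=28 end RM7 → 0
Peak is 2, at t=22 (RM5, RM6).

2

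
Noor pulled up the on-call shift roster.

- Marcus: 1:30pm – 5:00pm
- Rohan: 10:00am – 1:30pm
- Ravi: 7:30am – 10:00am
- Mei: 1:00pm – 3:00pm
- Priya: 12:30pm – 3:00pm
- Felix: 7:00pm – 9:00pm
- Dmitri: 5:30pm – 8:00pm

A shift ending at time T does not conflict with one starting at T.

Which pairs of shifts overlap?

Dmitri & Felix, Marcus & Mei, Marcus & Priya, Mei & Priya, Mei & Rohan, Priya & Rohan

Sorted by start: Ravi, Rohan, Priya, Mei, Marcus, Dmitri, Felix.
Rohan starts exactly when Ravi ends (back-to-back, no overlap); Ravi is clear from here.
Priya starts before Rohan ends → Rohan and Priya overlap.
Mei starts before Rohan ends → Rohan and Mei overlap.
Marcus starts exactly when Rohan ends (back-to-back, no overlap); Rohan is clear from here.
Mei starts before Priya ends → Priya and Mei overlap.
Marcus starts before Priya ends → Priya and Marcus overlap.
Dmitri starts after Priya ends; Priya is clear from here.
Marcus starts before Mei ends → Mei and Marcus overlap.
Dmitri starts after Mei ends; Mei is clear from here.
Dmitri starts after Marcus ends; Marcus is clear from here.
Felix starts before Dmitri ends → Dmitri and Felix overlap.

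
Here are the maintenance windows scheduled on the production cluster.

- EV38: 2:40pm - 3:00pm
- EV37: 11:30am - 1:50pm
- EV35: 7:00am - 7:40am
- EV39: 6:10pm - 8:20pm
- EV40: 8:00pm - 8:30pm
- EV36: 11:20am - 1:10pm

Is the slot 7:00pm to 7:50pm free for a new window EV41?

No — it overlaps EV39

EV35: ends 7:40am at or before EV41 starts 7:00pm → clear.
EV36: ends 1:10pm at or before EV41 starts 7:00pm → clear.
EV37: ends 1:50pm at or before EV41 starts 7:00pm → clear.
EV38: ends 3:00pm at or before EV41 starts 7:00pm → clear.
EV39: starts 6:10pm before EV41 ends 7:50pm, and ends 8:20pm after EV41 starts 7:00pm → overlap.
EV40: starts 8:00pm at or after EV41 ends 7:50pm → clear.
EV41 overlaps EV39.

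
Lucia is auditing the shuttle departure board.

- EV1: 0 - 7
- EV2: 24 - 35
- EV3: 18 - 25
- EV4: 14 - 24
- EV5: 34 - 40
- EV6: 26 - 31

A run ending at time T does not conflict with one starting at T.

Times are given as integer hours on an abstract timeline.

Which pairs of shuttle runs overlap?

Two intervals overlap when each starts before the other ends.
Sorted by start: EV1, EV4, EV3, EV2, EV6, EV5.
EV4 starts after EV1 ends — done with EV1.
EV3 starts before EV4 ends → EV4 and EV3 overlap.
EV2 starts exactly when EV4 ends (back-to-back, no overlap) — done with EV4.
EV2 starts before EV3 ends → EV3 and EV2 overlap.
EV6 starts after EV3 ends — done with EV3.
EV6 starts before EV2 ends → EV2 and EV6 overlap.
EV5 starts before EV2 ends → EV2 and EV5 overlap.
EV5 starts after EV6 ends.

EV2 & EV3, EV2 & EV5, EV2 & EV6, EV3 & EV4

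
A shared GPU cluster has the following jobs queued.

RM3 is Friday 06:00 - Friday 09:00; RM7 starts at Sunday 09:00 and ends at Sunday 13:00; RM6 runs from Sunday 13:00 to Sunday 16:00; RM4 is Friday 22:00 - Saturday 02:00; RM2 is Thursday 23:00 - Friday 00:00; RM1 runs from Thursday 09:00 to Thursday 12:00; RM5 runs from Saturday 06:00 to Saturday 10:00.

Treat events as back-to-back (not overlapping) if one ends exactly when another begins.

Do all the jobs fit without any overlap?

Yes

Sorted by start: RM1, RM2, RM3, RM4, RM5, RM7, RM6.
RM2 starts after RM1 ends, so RM1 has no further overlaps.
RM3 starts after RM2 ends, so RM2 has no further overlaps.
RM4 starts after RM3 ends, so RM3 has no further overlaps.
RM5 starts after RM4 ends, so RM4 has no further overlaps.
RM7 starts after RM5 ends, so RM5 has no further overlaps.
RM6 starts exactly when RM7 ends (back-to-back, no overlap).
Every pair is clear; the schedule has no overlaps.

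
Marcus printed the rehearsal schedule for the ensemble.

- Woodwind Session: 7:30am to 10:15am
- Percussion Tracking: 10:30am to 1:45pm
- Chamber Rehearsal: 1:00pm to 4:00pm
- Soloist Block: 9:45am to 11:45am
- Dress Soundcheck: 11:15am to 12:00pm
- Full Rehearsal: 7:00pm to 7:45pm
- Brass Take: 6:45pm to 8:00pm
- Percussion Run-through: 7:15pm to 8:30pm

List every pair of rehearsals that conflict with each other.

Sorted by start: Woodwind Session, Soloist Block, Percussion Tracking, Dress Soundcheck, Chamber Rehearsal, Brass Take, Full Rehearsal, Percussion Run-through.
Soloist Block starts before Woodwind Session ends → Woodwind Session and Soloist Block overlap.
Percussion Tracking starts after Woodwind Session ends, so nothing later overlaps Woodwind Session either.
Percussion Tracking starts before Soloist Block ends → Soloist Block and Percussion Tracking overlap.
Dress Soundcheck starts before Soloist Block ends → Soloist Block and Dress Soundcheck overlap.
Chamber Rehearsal starts after Soloist Block ends, so nothing later overlaps Soloist Block either.
Dress Soundcheck starts before Percussion Tracking ends → Percussion Tracking and Dress Soundcheck overlap.
Chamber Rehearsal starts before Percussion Tracking ends → Percussion Tracking and Chamber Rehearsal overlap.
Brass Take starts after Percussion Tracking ends, so nothing later overlaps Percussion Tracking either.
Chamber Rehearsal starts after Dress Soundcheck ends, so nothing later overlaps Dress Soundcheck either.
Brass Take starts after Chamber Rehearsal ends, so nothing later overlaps Chamber Rehearsal either.
Full Rehearsal starts before Brass Take ends → Brass Take and Full Rehearsal overlap.
Percussion Run-through starts before Brass Take ends → Brass Take and Percussion Run-through overlap.
Percussion Run-through starts before Full Rehearsal ends → Full Rehearsal and Percussion Run-through overlap.

Brass Take & Full Rehearsal, Brass Take & Percussion Run-through, Chamber Rehearsal & Percussion Tracking, Dress Soundcheck & Percussion Tracking, Dress Soundcheck & Soloist Block, Full Rehearsal & Percussion Run-through, Percussion Tracking & Soloist Block, Soloist Block & Woodwind Session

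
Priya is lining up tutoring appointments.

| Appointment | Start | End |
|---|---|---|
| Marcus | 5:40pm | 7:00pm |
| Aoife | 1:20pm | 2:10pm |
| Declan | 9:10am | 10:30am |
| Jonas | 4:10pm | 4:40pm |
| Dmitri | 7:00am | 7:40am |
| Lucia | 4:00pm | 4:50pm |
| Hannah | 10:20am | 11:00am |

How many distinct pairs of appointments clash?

2

Sorted by start: Dmitri, Declan, Hannah, Aoife, Lucia, Jonas, Marcus.
Declan starts after Dmitri ends, so Dmitri has no further overlaps.
Hannah starts before Declan ends → Declan and Hannah overlap.
Aoife starts after Declan ends, so Declan has no further overlaps.
Aoife starts after Hannah ends, so Hannah has no further overlaps.
Lucia starts after Aoife ends, so Aoife has no further overlaps.
Jonas starts before Lucia ends → Lucia and Jonas overlap.
Marcus starts after Lucia ends.
Marcus starts after Jonas ends.
Overlapping pairs: Declan & Hannah, Jonas & Lucia — 2 in total.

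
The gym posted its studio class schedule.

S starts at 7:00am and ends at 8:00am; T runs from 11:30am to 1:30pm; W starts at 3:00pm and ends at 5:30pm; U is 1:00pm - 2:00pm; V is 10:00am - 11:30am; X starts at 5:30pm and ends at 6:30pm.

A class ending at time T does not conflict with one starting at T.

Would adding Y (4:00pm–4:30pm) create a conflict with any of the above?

Yes — it overlaps W

S: ends 8:00am at or before Y starts 4:00pm → clear.
V: ends 11:30am at or before Y starts 4:00pm → clear.
T: ends 1:30pm at or before Y starts 4:00pm → clear.
U: ends 2:00pm at or before Y starts 4:00pm → clear.
W: starts 3:00pm before Y ends 4:30pm, and ends 5:30pm after Y starts 4:00pm → overlap.
X: starts 5:30pm at or after Y ends 4:30pm → clear.
Y overlaps W.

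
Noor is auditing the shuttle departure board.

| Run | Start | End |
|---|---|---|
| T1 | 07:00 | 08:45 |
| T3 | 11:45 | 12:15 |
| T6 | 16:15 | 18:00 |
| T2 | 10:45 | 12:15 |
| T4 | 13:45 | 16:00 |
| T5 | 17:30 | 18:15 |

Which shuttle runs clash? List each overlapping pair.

T2 & T3, T5 & T6

Sorted by start: T1, T2, T3, T4, T6, T5.
T2 starts after T1 ends, so nothing later overlaps T1 either.
T3 starts before T2 ends → T2 and T3 overlap.
T4 starts after T2 ends, so nothing later overlaps T2 either.
T4 starts after T3 ends, so nothing later overlaps T3 either.
T6 starts after T4 ends, so nothing later overlaps T4 either.
T5 starts before T6 ends → T6 and T5 overlap.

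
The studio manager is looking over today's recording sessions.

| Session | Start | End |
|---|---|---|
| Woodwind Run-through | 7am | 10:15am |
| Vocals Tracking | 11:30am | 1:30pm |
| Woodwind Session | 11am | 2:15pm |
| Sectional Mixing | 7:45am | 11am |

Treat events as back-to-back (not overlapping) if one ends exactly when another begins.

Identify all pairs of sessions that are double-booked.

Sorted by start: Woodwind Run-through, Sectional Mixing, Woodwind Session, Vocals Tracking.
Sectional Mixing starts before Woodwind Run-through ends → Woodwind Run-through and Sectional Mixing overlap.
Woodwind Session starts after Woodwind Run-through ends, so Woodwind Run-through has no further overlaps.
Woodwind Session starts exactly when Sectional Mixing ends (back-to-back, no overlap), so Sectional Mixing has no further overlaps.
Vocals Tracking starts before Woodwind Session ends → Woodwind Session and Vocals Tracking overlap.

Sectional Mixing & Woodwind Run-through, Vocals Tracking & Woodwind Session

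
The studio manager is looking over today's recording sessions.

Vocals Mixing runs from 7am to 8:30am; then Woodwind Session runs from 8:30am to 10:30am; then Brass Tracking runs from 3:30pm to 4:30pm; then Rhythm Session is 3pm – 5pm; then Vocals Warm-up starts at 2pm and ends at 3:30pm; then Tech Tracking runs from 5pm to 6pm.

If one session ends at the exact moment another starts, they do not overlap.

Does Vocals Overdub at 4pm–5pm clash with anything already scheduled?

Yes — it overlaps Brass Tracking, Rhythm Session

Vocals Mixing: ends 8:30am at or before Vocals Overdub starts 4pm → clear.
Woodwind Session: ends 10:30am at or before Vocals Overdub starts 4pm → clear.
Vocals Warm-up: ends 3:30pm at or before Vocals Overdub starts 4pm → clear.
Rhythm Session: starts 3pm before Vocals Overdub ends 5pm, and ends 5pm after Vocals Overdub starts 4pm → overlap.
Brass Tracking: starts 3:30pm before Vocals Overdub ends 5pm, and ends 4:30pm after Vocals Overdub starts 4pm → overlap.
Tech Tracking: starts 5pm at or after Vocals Overdub ends 5pm → clear.
Vocals Overdub overlaps Brass Tracking, Rhythm Session.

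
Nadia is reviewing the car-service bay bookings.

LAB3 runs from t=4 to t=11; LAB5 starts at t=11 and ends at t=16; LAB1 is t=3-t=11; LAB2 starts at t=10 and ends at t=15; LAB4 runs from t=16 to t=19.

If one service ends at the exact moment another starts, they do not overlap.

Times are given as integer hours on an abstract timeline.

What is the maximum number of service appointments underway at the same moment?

Walk through starts and ends in time order (an end at T is processed before a start at T):
t=3 start LAB1 → 1
t=4 start LAB3 → 2
t=10 start LAB2 → 3
t=11 end LAB1 → 2
t=11 end LAB3 → 1
t=11 start LAB5 → 2
t=15 end LAB2 → 1
t=16 end LAB5 → 0
t=16 start LAB4 → 1
t=19 end LAB4 → 0
Peak is 3, at t=10 (LAB1, LAB2, LAB3).

3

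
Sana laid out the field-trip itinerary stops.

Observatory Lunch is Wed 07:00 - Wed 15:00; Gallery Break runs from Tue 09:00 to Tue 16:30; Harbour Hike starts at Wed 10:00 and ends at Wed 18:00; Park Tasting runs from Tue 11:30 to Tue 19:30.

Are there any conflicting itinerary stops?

Sorted by start: Gallery Break, Park Tasting, Observatory Lunch, Harbour Hike.
Park Tasting starts before Gallery Break ends → Gallery Break and Park Tasting overlap.
That's a conflict, so the schedule is not conflict-free.

Yes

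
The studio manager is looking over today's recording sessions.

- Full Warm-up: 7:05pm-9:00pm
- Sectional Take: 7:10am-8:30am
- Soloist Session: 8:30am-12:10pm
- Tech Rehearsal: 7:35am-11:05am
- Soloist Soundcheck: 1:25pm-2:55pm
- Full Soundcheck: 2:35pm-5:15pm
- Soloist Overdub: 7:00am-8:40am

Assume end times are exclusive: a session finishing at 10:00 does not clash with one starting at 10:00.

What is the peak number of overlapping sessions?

3

Walk through starts and ends in time order (an end at T is processed before a start at T):
7:00am start Soloist Overdub → 1
7:10am start Sectional Take → 2
7:35am start Tech Rehearsal → 3
8:30am end Sectional Take → 2
8:30am start Soloist Session → 3
8:40am end Soloist Overdub → 2
11:05am end Tech Rehearsal → 1
12:10pm end Soloist Session → 0
1:25pm start Soloist Soundcheck → 1
2:35pm start Full Soundcheck → 2
2:55pm end Soloist Soundcheck → 1
5:15pm end Full Soundcheck → 0
7:05pm start Full Warm-up → 1
9:00pm end Full Warm-up → 0
Peak is 3, at 7:35am (Sectional Take, Soloist Overdub, Tech Rehearsal).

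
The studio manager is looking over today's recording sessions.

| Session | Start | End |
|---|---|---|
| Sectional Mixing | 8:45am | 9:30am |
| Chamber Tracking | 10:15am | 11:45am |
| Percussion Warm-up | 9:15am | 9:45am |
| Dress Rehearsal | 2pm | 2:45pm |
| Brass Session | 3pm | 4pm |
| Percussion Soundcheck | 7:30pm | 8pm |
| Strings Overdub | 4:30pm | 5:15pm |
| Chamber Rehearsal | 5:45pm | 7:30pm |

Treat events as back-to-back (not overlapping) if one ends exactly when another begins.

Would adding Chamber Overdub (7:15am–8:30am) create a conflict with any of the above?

Sectional Mixing: starts 8:45am at or after Chamber Overdub ends 8:30am → clear.
Percussion Warm-up: starts 9:15am at or after Chamber Overdub ends 8:30am → clear.
Chamber Tracking: starts 10:15am at or after Chamber Overdub ends 8:30am → clear.
Dress Rehearsal: starts 2pm at or after Chamber Overdub ends 8:30am → clear.
Brass Session: starts 3pm at or after Chamber Overdub ends 8:30am → clear.
Strings Overdub: starts 4:30pm at or after Chamber Overdub ends 8:30am → clear.
Chamber Rehearsal: starts 5:45pm at or after Chamber Overdub ends 8:30am → clear.
Percussion Soundcheck: starts 7:30pm at or after Chamber Overdub ends 8:30am → clear.

No — it doesn't clash with anything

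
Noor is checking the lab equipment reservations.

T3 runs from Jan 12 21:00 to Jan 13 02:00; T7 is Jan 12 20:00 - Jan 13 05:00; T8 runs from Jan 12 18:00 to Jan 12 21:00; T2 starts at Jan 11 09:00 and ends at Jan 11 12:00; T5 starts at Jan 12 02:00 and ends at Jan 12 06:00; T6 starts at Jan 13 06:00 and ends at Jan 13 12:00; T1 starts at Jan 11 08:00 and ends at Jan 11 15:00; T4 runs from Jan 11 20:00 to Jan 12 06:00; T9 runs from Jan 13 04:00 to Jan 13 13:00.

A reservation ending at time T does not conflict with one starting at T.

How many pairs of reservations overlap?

Two intervals overlap when each starts before the other ends.
Sorted by start: T1, T2, T4, T5, T8, T7, T3, T9, T6.
T2 starts before T1 ends → T1 and T2 overlap.
T4 starts after T1 ends — done with T1.
T4 starts after T2 ends — done with T2.
T5 starts before T4 ends → T4 and T5 overlap.
T8 starts after T4 ends — done with T4.
T8 starts after T5 ends — done with T5.
T7 starts before T8 ends → T8 and T7 overlap.
T3 starts exactly when T8 ends (back-to-back, no overlap) — done with T8.
T3 starts before T7 ends → T7 and T3 overlap.
T9 starts before T7 ends → T7 and T9 overlap.
T6 starts after T7 ends.
T9 starts after T3 ends — done with T3.
T6 starts before T9 ends → T9 and T6 overlap.
Overlapping pairs: T1 & T2, T3 & T7, T4 & T5, T6 & T9, T7 & T8, T7 & T9 — 6 in total.

6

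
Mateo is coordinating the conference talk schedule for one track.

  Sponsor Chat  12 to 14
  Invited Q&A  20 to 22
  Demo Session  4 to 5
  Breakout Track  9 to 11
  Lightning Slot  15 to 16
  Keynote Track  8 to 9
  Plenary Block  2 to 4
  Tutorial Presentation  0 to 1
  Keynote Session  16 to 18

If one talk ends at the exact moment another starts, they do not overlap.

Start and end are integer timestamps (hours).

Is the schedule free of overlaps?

Sorted by start: Tutorial Presentation, Plenary Block, Demo Session, Keynote Track, Breakout Track, Sponsor Chat, Lightning Slot, Keynote Session, Invited Q&A.
Plenary Block starts after Tutorial Presentation ends — done with Tutorial Presentation.
Demo Session starts exactly when Plenary Block ends (back-to-back, no overlap) — done with Plenary Block.
Keynote Track starts after Demo Session ends — done with Demo Session.
Breakout Track starts exactly when Keynote Track ends (back-to-back, no overlap) — done with Keynote Track.
Sponsor Chat starts after Breakout Track ends — done with Breakout Track.
Lightning Slot starts after Sponsor Chat ends — done with Sponsor Chat.
Keynote Session starts exactly when Lightning Slot ends (back-to-back, no overlap) — done with Lightning Slot.
Invited Q&A starts after Keynote Session ends.
Every pair is clear; the schedule has no overlaps.

Yes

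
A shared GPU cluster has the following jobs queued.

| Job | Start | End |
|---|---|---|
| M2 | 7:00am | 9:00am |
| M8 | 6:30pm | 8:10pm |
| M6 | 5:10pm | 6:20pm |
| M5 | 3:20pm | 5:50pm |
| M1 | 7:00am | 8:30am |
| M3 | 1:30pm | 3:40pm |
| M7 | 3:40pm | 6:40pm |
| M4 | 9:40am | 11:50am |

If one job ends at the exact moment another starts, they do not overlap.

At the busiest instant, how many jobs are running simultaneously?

3

Sort all start/end points and keep a running count:
7:00am start M1 → 1
7:00am start M2 → 2
8:30am end M1 → 1
9:00am end M2 → 0
9:40am start M4 → 1
11:50am end M4 → 0
1:30pm start M3 → 1
3:20pm start M5 → 2
3:40pm end M3 → 1
3:40pm start M7 → 2
5:10pm start M6 → 3
5:50pm end M5 → 2
6:20pm end M6 → 1
6:30pm start M8 → 2
6:40pm end M7 → 1
8:10pm end M8 → 0
Peak is 3, at 5:10pm (M5, M6, M7).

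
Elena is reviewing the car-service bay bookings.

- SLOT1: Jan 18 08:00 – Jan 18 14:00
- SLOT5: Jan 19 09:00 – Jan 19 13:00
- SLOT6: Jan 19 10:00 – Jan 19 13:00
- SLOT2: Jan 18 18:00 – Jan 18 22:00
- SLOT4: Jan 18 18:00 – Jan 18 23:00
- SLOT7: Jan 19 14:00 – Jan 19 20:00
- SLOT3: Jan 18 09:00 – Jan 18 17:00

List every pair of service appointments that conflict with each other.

Check each pair: they overlap iff neither finishes before the other starts.
Sorted by start: SLOT1, SLOT3, SLOT2, SLOT4, SLOT5, SLOT6, SLOT7.
SLOT3 starts before SLOT1 ends → SLOT1 and SLOT3 overlap.
SLOT2 starts after SLOT1 ends; SLOT1 is clear from here.
SLOT2 starts after SLOT3 ends; SLOT3 is clear from here.
SLOT4 starts before SLOT2 ends → SLOT2 and SLOT4 overlap.
SLOT5 starts after SLOT2 ends; SLOT2 is clear from here.
SLOT5 starts after SLOT4 ends; SLOT4 is clear from here.
SLOT6 starts before SLOT5 ends → SLOT5 and SLOT6 overlap.
SLOT7 starts after SLOT5 ends.
SLOT7 starts after SLOT6 ends.

SLOT1 & SLOT3, SLOT2 & SLOT4, SLOT5 & SLOT6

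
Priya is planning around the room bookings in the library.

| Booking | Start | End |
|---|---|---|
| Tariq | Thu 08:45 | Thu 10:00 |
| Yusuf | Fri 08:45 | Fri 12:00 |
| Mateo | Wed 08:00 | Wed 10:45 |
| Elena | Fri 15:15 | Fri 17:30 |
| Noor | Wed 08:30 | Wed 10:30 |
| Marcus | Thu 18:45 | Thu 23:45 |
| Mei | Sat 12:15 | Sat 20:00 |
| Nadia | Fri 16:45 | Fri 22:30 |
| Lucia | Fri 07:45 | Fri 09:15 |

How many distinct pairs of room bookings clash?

3

Sorted by start: Mateo, Noor, Tariq, Marcus, Lucia, Yusuf, Elena, Nadia, Mei.
Noor starts before Mateo ends → Mateo and Noor overlap.
Tariq starts after Mateo ends — done with Mateo.
Tariq starts after Noor ends — done with Noor.
Marcus starts after Tariq ends — done with Tariq.
Lucia starts after Marcus ends — done with Marcus.
Yusuf starts before Lucia ends → Lucia and Yusuf overlap.
Elena starts after Lucia ends — done with Lucia.
Elena starts after Yusuf ends — done with Yusuf.
Nadia starts before Elena ends → Elena and Nadia overlap.
Mei starts after Elena ends.
Mei starts after Nadia ends.
Overlapping pairs: Elena & Nadia, Lucia & Yusuf, Mateo & Noor — 3 in total.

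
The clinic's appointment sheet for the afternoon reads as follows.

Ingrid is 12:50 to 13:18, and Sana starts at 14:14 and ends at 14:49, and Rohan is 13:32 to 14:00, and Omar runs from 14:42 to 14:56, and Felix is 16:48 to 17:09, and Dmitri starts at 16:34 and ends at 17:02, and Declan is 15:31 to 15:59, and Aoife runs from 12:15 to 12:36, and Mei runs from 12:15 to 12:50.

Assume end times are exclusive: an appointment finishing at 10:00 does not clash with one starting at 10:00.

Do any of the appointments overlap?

Yes

Two intervals overlap when each starts before the other ends.
Sorted by start: Aoife, Mei, Ingrid, Rohan, Sana, Omar, Declan, Dmitri, Felix.
Mei starts before Aoife ends → Aoife and Mei overlap.
That's a conflict, so the schedule is not conflict-free.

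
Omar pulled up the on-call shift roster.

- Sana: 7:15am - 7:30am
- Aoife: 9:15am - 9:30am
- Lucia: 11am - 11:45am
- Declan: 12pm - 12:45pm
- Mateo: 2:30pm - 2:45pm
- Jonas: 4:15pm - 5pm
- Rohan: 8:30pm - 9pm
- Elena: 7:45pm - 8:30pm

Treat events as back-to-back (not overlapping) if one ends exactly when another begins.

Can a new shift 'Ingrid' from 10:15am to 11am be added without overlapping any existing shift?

Sana: ends 7:30am at or before Ingrid starts 10:15am → clear.
Aoife: ends 9:30am at or before Ingrid starts 10:15am → clear.
Lucia: starts 11am at or after Ingrid ends 11am → clear.
Declan: starts 12pm at or after Ingrid ends 11am → clear.
Mateo: starts 2:30pm at or after Ingrid ends 11am → clear.
Jonas: starts 4:15pm at or after Ingrid ends 11am → clear.
Elena: starts 7:45pm at or after Ingrid ends 11am → clear.
Rohan: starts 8:30pm at or after Ingrid ends 11am → clear.

Yes — the slot is free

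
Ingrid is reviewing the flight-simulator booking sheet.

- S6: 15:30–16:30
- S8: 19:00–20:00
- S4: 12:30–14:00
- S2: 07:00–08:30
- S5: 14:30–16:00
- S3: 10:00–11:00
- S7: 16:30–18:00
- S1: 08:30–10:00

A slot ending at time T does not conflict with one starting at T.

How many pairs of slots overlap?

Sorted by start: S2, S1, S3, S4, S5, S6, S7, S8.
S1 starts exactly when S2 ends (back-to-back, no overlap) — done with S2.
S3 starts exactly when S1 ends (back-to-back, no overlap) — done with S1.
S4 starts after S3 ends — done with S3.
S5 starts after S4 ends — done with S4.
S6 starts before S5 ends → S5 and S6 overlap.
S7 starts after S5 ends — done with S5.
S7 starts exactly when S6 ends (back-to-back, no overlap) — done with S6.
S8 starts after S7 ends.
Overlapping pairs: S5 & S6 — 1 in total.

1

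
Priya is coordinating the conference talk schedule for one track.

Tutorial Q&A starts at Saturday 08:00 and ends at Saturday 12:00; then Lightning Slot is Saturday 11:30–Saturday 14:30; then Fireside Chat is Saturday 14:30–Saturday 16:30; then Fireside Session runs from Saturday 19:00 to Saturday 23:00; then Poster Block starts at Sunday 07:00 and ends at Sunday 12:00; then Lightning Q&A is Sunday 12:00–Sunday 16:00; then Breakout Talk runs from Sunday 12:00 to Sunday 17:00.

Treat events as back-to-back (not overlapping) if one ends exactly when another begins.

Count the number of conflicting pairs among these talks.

Sorted by start: Tutorial Q&A, Lightning Slot, Fireside Chat, Fireside Session, Poster Block, Lightning Q&A, Breakout Talk.
Lightning Slot starts before Tutorial Q&A ends → Tutorial Q&A and Lightning Slot overlap.
Fireside Chat starts after Tutorial Q&A ends, so Tutorial Q&A has no further overlaps.
Fireside Chat starts exactly when Lightning Slot ends (back-to-back, no overlap), so Lightning Slot has no further overlaps.
Fireside Session starts after Fireside Chat ends, so Fireside Chat has no further overlaps.
Poster Block starts after Fireside Session ends, so Fireside Session has no further overlaps.
Lightning Q&A starts exactly when Poster Block ends (back-to-back, no overlap), so Poster Block has no further overlaps.
Breakout Talk starts before Lightning Q&A ends → Lightning Q&A and Breakout Talk overlap.
Overlapping pairs: Breakout Talk & Lightning Q&A, Lightning Slot & Tutorial Q&A — 2 in total.

2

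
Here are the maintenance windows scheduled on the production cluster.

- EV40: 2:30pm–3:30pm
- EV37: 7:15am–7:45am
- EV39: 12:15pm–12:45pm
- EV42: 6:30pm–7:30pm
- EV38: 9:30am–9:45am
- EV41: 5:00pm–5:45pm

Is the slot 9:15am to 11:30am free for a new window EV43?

No — it overlaps EV38

EV37: ends 7:45am at or before EV43 starts 9:15am → clear.
EV38: starts 9:30am before EV43 ends 11:30am, and ends 9:45am after EV43 starts 9:15am → overlap.
EV39: starts 12:15pm at or after EV43 ends 11:30am → clear.
EV40: starts 2:30pm at or after EV43 ends 11:30am → clear.
EV41: starts 5:00pm at or after EV43 ends 11:30am → clear.
EV42: starts 6:30pm at or after EV43 ends 11:30am → clear.
EV43 overlaps EV38.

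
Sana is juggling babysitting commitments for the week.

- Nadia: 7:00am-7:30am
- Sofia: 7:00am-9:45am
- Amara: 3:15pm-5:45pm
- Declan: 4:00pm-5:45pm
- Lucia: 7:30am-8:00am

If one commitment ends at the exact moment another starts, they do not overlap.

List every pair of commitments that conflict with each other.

Sorted by start: Nadia, Sofia, Lucia, Amara, Declan.
Sofia starts before Nadia ends → Nadia and Sofia overlap.
Lucia starts exactly when Nadia ends (back-to-back, no overlap), so nothing later overlaps Nadia either.
Lucia starts before Sofia ends → Sofia and Lucia overlap.
Amara starts after Sofia ends, so nothing later overlaps Sofia either.
Amara starts after Lucia ends, so nothing later overlaps Lucia either.
Declan starts before Amara ends → Amara and Declan overlap.

Amara & Declan, Lucia & Sofia, Nadia & Sofia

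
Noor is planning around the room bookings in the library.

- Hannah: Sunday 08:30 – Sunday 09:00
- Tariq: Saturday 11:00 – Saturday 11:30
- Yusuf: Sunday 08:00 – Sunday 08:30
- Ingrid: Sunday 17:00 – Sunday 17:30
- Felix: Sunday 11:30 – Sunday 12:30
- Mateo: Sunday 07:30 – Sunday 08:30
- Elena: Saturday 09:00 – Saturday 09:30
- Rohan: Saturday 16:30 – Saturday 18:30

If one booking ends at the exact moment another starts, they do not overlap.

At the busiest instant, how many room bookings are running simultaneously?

2

Sort all start/end points and keep a running count:
Saturday 09:00 start Elena → 1
Saturday 09:30 end Elena → 0
Saturday 11:00 start Tariq → 1
Saturday 11:30 end Tariq → 0
Saturday 16:30 start Rohan → 1
Saturday 18:30 end Rohan → 0
Sunday 07:30 start Mateo → 1
Sunday 08:00 start Yusuf → 2
Sunday 08:30 end Mateo → 1
Sunday 08:30 end Yusuf → 0
Sunday 08:30 start Hannah → 1
Sunday 09:00 end Hannah → 0
Sunday 11:30 start Felix → 1
Sunday 12:30 end Felix → 0
Sunday 17:00 start Ingrid → 1
Sunday 17:30 end Ingrid → 0
Peak is 2, at Sunday 08:00 (Mateo, Yusuf).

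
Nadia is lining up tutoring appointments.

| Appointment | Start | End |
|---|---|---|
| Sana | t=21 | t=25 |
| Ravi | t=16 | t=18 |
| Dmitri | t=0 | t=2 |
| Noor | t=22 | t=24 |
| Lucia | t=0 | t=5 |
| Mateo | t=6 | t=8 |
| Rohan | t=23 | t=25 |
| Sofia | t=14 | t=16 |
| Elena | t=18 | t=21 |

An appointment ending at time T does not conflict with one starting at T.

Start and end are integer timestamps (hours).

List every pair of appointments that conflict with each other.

Dmitri & Lucia, Noor & Rohan, Noor & Sana, Rohan & Sana

Sorted by start: Lucia, Dmitri, Mateo, Sofia, Ravi, Elena, Sana, Noor, Rohan.
Dmitri starts before Lucia ends → Lucia and Dmitri overlap.
Mateo starts after Lucia ends — done with Lucia.
Mateo starts after Dmitri ends — done with Dmitri.
Sofia starts after Mateo ends — done with Mateo.
Ravi starts exactly when Sofia ends (back-to-back, no overlap) — done with Sofia.
Elena starts exactly when Ravi ends (back-to-back, no overlap) — done with Ravi.
Sana starts exactly when Elena ends (back-to-back, no overlap) — done with Elena.
Noor starts before Sana ends → Sana and Noor overlap.
Rohan starts before Sana ends → Sana and Rohan overlap.
Rohan starts before Noor ends → Noor and Rohan overlap.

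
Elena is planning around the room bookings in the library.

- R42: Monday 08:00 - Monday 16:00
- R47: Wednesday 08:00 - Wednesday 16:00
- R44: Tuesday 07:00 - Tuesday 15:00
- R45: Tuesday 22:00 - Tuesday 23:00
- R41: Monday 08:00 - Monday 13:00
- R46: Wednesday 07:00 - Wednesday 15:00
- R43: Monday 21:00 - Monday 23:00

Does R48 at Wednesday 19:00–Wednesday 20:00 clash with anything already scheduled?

R41: ends Monday 13:00 at or before R48 starts Wednesday 19:00 → clear.
R42: ends Monday 16:00 at or before R48 starts Wednesday 19:00 → clear.
R43: ends Monday 23:00 at or before R48 starts Wednesday 19:00 → clear.
R44: ends Tuesday 15:00 at or before R48 starts Wednesday 19:00 → clear.
R45: ends Tuesday 23:00 at or before R48 starts Wednesday 19:00 → clear.
R46: ends Wednesday 15:00 at or before R48 starts Wednesday 19:00 → clear.
R47: ends Wednesday 16:00 at or before R48 starts Wednesday 19:00 → clear.

No — it doesn't clash with anything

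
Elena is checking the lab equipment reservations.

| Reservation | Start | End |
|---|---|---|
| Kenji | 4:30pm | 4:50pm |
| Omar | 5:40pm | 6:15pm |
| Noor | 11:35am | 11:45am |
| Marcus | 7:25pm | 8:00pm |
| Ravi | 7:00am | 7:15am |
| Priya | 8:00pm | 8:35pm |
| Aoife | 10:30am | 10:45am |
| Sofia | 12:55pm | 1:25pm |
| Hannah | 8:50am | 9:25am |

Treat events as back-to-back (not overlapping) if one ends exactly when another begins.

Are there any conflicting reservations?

Sorted by start: Ravi, Hannah, Aoife, Noor, Sofia, Kenji, Omar, Marcus, Priya.
Hannah starts after Ravi ends, so Ravi has no further overlaps.
Aoife starts after Hannah ends, so Hannah has no further overlaps.
Noor starts after Aoife ends, so Aoife has no further overlaps.
Sofia starts after Noor ends, so Noor has no further overlaps.
Kenji starts after Sofia ends, so Sofia has no further overlaps.
Omar starts after Kenji ends, so Kenji has no further overlaps.
Marcus starts after Omar ends, so Omar has no further overlaps.
Priya starts exactly when Marcus ends (back-to-back, no overlap).
Every pair is clear; the schedule has no overlaps.

No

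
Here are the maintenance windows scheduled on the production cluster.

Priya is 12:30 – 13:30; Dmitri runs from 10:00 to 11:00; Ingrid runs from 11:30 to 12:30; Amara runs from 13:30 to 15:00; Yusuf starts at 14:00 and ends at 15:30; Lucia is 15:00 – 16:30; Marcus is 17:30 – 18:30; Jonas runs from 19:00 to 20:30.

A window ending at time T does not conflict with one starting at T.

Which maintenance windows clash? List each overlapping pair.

Sorted by start: Dmitri, Ingrid, Priya, Amara, Yusuf, Lucia, Marcus, Jonas.
Ingrid starts after Dmitri ends — done with Dmitri.
Priya starts exactly when Ingrid ends (back-to-back, no overlap) — done with Ingrid.
Amara starts exactly when Priya ends (back-to-back, no overlap) — done with Priya.
Yusuf starts before Amara ends → Amara and Yusuf overlap.
Lucia starts exactly when Amara ends (back-to-back, no overlap) — done with Amara.
Lucia starts before Yusuf ends → Yusuf and Lucia overlap.
Marcus starts after Yusuf ends — done with Yusuf.
Marcus starts after Lucia ends — done with Lucia.
Jonas starts after Marcus ends.

Amara & Yusuf, Lucia & Yusuf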